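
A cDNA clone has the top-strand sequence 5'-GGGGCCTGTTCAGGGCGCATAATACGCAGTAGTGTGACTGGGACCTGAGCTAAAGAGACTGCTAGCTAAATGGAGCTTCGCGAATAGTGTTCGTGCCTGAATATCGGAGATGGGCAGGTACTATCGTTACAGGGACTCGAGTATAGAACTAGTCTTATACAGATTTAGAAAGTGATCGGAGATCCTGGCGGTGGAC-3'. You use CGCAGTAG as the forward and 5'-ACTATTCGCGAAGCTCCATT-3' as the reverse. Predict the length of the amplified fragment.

64 bp

Scanning the template, CGCAGTAG occurs at positions 25–32; this primer anneals to the bottom strand there with its 3' end pointing downstream.
The reverse primer's reverse complement is AATGGAGCTTCGCGAATAGT, which matches the template at positions 69–88.
The product runs from position 25 to position 88, so its length is 88 − 25 + 1 = 64 bp.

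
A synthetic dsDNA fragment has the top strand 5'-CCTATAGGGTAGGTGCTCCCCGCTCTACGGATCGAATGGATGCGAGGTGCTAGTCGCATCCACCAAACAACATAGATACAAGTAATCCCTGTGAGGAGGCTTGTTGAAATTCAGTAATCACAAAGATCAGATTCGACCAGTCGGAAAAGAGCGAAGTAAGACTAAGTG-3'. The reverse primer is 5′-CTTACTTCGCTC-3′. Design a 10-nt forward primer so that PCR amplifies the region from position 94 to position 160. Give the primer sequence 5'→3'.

5'-AGGAGGCTTG-3'

The reverse primer's reverse complement GAGCGAAGTAAG matches the template at positions 149–160; the product starts at position 94.
The forward primer is identical to the top strand over positions 94–103: AGGAGGCTTG.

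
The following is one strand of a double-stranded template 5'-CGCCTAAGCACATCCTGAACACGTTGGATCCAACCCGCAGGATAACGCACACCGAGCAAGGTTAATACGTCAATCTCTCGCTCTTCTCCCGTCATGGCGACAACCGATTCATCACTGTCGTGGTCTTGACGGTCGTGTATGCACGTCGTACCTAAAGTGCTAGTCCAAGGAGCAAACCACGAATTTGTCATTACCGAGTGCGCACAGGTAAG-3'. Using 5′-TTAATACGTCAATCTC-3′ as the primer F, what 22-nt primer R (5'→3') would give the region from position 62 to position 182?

5'-TCGTGGTTTGCTCCTTGGACTA-3'

The product's 3' end on the top strand is position 182.
The reverse primer anneals to the top strand over positions 161–182, i.e. to TAGTCCAAGGAGCAAACCACGA.
Its sequence written 5'→3' is the reverse complement: TCGTGGTTTGCTCCTTGGACTA.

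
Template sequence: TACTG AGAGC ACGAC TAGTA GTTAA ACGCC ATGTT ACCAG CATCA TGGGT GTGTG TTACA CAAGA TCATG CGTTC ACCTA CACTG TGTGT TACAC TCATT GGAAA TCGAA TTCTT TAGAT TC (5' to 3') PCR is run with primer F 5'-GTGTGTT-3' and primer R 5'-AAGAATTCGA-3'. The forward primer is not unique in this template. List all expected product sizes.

The forward primer GTGTGTT matches the top strand at positions 51–57, 85–91.
The reverse primer's reverse complement is TCGAATTCTT, matching at positions 106–115.
Each forward site pairs with the reverse site to give a product ending at position 115: sizes 65, 31 bp.

65 bp, 31 bp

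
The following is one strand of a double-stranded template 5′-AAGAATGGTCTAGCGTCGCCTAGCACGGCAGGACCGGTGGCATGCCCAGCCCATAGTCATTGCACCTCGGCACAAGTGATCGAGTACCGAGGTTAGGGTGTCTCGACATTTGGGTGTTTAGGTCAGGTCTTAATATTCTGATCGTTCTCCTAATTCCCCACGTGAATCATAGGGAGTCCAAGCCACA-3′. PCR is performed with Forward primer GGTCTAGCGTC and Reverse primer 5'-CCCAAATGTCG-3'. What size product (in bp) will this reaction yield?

The forward primer matches the template at positions 7–17.
Taking the reverse complement of CCCAAATGTCG gives CGACATTTGGG, found at positions 104–114 on the template; the primer anneals here to the top strand with its 3' end pointing upstream.
Amplicon spans positions 7–114: 108 bp.

108 bp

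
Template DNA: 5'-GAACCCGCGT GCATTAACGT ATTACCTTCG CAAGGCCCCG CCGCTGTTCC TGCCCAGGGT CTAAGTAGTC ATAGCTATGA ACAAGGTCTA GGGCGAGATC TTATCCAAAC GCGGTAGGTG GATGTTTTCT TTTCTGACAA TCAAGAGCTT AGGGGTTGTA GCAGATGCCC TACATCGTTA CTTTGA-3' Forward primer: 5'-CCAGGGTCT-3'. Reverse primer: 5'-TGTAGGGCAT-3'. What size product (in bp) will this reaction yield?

121 bp

Forward primer CCAGGGTCT is found on the top strand at positions 54–62.
Reverse complement of the reverse primer: ATGCCCTACA. This occurs on the top strand at positions 165–174.
Product length = (reverse-primer end) − (forward-primer start) + 1 = 174 − 54 + 1 = 121 bp.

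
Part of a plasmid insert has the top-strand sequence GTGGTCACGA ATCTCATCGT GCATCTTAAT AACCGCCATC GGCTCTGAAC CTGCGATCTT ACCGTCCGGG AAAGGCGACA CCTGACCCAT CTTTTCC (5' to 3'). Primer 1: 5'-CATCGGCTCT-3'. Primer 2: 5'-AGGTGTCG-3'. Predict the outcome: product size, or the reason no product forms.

Yes — a 47 bp product.

Primer 1 (CATCGGCTCT) matches the top strand at positions 37–46; it acts as a forward primer.
Primer 2's reverse complement is CGACACCT, matching the top strand at positions 76–83; it acts as a reverse primer.
The 3' ends face each other across positions 37–83, giving a 47 bp product.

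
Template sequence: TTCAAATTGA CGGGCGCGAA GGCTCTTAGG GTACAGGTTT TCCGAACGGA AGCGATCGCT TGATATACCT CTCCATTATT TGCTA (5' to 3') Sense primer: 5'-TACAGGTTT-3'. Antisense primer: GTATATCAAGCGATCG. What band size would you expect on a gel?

37 bp

Scanning the template, TACAGGTTT occurs at positions 32–40; this primer anneals to the bottom strand there with its 3' end pointing downstream.
The reverse primer's reverse complement is CGATCGCTTGATATAC, which matches the template at positions 53–68.
Product length = (reverse-primer end) − (forward-primer start) + 1 = 68 − 32 + 1 = 37 bp.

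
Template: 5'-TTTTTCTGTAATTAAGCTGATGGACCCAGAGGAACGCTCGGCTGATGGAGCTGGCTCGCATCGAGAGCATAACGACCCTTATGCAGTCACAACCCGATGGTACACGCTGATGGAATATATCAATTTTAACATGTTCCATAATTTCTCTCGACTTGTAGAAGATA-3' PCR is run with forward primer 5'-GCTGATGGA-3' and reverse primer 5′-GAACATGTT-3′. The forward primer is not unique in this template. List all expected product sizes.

The forward primer GCTGATGGA matches the top strand at positions 16–24, 41–49, 106–114.
The reverse primer's reverse complement is AACATGTTC, matching at positions 128–136.
Each forward site pairs with the reverse site to give a product ending at position 136: sizes 121, 96, 31 bp.

121 bp, 96 bp, 31 bp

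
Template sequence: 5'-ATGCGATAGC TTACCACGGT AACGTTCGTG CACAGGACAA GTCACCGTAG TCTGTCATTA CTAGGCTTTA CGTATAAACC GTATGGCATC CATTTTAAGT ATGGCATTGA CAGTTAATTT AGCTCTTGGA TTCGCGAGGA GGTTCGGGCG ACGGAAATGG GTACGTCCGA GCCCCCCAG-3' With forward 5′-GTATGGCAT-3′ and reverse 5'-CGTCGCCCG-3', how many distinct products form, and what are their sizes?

The forward primer GTATGGCAT matches the top strand at positions 81–89, 99–107.
The reverse primer's reverse complement is CGGGCGACG, matching at positions 145–153.
Each forward site pairs with the reverse site to give a product ending at position 153: sizes 73, 55 bp.

Two products: 73 bp, 55 bp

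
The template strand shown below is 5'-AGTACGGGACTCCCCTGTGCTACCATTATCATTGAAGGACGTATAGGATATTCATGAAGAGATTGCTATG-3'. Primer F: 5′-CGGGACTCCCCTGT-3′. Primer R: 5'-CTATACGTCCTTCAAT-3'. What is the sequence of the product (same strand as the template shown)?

Forward primer CGGGACTCCCCTGT is found on the top strand at positions 5–18.
Taking the reverse complement of CTATACGTCCTTCAAT gives ATTGAAGGACGTATAG, found at positions 31–46 on the template; the primer anneals here to the top strand with its 3' end pointing upstream.
The product is the template from position 5 through 46 (42 bp).

5'-CGGGACTCCCCTGTGCTACCATTATCATTGAAGGACGTATAG-3'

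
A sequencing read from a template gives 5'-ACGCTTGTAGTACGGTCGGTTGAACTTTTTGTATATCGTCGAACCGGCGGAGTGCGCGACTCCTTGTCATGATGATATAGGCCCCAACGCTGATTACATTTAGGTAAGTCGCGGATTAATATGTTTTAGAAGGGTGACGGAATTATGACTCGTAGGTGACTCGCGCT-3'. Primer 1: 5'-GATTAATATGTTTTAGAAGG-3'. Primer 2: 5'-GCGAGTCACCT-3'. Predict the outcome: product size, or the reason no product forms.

Yes — a 51 bp product.

Primer 1 (GATTAATATGTTTTAGAAGG) matches the top strand at positions 114–133; it acts as a forward primer.
Primer 2's reverse complement is AGGTGACTCGC, matching the top strand at positions 154–164; it acts as a reverse primer.
The 3' ends face each other across positions 114–164, giving a 51 bp product.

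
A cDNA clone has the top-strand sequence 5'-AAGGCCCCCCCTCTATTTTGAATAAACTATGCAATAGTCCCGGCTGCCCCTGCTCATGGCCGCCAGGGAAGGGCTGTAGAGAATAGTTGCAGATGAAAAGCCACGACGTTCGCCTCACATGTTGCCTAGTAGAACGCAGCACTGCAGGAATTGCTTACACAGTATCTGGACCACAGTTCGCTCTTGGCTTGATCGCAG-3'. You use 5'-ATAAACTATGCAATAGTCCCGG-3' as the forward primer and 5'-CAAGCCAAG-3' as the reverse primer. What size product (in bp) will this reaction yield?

170 bp

The forward primer matches the template at positions 22–43.
The reverse primer's reverse complement is CTTGGCTTG, which matches the template at positions 183–191.
Amplicon spans positions 22–191: 170 bp.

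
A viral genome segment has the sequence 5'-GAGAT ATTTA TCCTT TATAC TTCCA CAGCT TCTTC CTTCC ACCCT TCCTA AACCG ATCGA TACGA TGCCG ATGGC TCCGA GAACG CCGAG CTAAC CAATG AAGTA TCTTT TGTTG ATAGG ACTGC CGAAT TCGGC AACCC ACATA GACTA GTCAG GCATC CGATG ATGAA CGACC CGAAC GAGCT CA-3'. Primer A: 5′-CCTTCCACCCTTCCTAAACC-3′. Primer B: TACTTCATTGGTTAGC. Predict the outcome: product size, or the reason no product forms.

Yes — a 71 bp product.

Primer A (CCTTCCACCCTTCCTAAACC) matches the top strand at positions 35–54; it acts as a forward primer.
Primer B's reverse complement is GCTAACCAATGAAGTA, matching the top strand at positions 90–105; it acts as a reverse primer.
The 3' ends face each other across positions 35–105, giving a 71 bp product.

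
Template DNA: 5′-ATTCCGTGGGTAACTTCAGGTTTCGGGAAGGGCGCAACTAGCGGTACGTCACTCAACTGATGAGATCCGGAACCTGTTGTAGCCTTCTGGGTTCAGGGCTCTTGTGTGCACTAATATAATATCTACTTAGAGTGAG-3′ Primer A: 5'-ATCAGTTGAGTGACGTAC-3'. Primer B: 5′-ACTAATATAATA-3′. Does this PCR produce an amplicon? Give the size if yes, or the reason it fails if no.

No product — the primers' 3' ends point away from each other.

Primer A (ATCAGTTGAGTGACGTAC) has reverse complement GTACGTCACTCAACTGAT, which matches the top strand at positions 44–61; primer A anneals to the top strand there with its 3' end pointing upstream toward position 44.
Primer B (ACTAATATAATA) matches the top strand directly at positions 110–121; it anneals to the bottom strand with its 3' end pointing downstream toward position 121.
The 3' ends diverge (primer A extends toward position 1, primer B toward position 136), so the primers never converge on a shared product.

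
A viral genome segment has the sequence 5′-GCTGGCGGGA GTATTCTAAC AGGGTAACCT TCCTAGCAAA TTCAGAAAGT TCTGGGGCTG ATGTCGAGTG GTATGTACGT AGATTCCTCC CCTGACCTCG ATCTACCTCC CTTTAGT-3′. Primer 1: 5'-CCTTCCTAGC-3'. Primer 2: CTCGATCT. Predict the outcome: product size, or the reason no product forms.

No product — both primers anneal to the same strand and extend in the same direction.

Primer 1 (CCTTCCTAGC) matches the top strand at positions 28–37 (3' end points downstream).
Primer 2 (CTCGATCT) also matches the top strand directly, at positions 97–104 — its reverse complement AGATCGAG is not present.
Both primers anneal to the bottom strand with 3' ends pointing the same way, so neither can prime synthesis back toward the other.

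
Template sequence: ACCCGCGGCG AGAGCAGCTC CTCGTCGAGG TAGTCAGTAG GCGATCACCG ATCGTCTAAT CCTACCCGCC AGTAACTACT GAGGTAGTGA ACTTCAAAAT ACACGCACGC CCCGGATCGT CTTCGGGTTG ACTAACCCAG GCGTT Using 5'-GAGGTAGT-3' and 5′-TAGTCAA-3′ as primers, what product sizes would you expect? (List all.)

The forward primer GAGGTAGT matches the top strand at positions 27–34, 81–88.
The reverse primer's reverse complement is TTGACTA, matching at positions 128–134.
Each forward site pairs with the reverse site to give a product ending at position 134: sizes 108, 54 bp.

108 bp, 54 bp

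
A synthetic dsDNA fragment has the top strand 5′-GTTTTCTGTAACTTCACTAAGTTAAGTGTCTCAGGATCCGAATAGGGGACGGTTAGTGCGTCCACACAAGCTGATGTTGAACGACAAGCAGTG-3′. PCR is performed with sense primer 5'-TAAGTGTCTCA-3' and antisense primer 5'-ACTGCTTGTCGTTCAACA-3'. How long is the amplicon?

Scanning the template, TAAGTGTCTCA occurs at positions 23–33; this primer anneals to the bottom strand there with its 3' end pointing downstream.
The reverse primer's reverse complement is TGTTGAACGACAAGCAGT, which matches the template at positions 75–92.
The product runs from position 23 to position 92, so its length is 92 − 23 + 1 = 70 bp.

70 bp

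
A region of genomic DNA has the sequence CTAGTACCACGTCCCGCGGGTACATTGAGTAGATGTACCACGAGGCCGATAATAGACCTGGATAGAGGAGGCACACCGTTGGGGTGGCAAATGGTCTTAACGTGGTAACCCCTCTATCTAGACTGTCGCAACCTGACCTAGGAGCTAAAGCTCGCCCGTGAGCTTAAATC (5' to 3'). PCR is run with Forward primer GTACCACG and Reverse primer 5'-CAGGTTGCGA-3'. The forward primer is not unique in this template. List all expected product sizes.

132 bp, 101 bp

The forward primer GTACCACG matches the top strand at positions 4–11, 35–42.
The reverse primer's reverse complement is TCGCAACCTG, matching at positions 126–135.
Each forward site pairs with the reverse site to give a product ending at position 135: sizes 132, 101 bp.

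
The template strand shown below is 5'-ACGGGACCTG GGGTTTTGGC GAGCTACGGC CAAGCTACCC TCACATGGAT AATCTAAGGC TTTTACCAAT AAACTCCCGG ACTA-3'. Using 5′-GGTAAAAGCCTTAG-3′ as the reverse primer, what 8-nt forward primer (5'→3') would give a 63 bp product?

5'-GACCTGGG-3'

The reverse primer's reverse complement CTAAGGCTTTTACC matches the template at positions 54–67, so the product ends at position 67.
A 63 bp product then starts at position 67 − 63 + 1 = 5.
The forward primer is identical to the top strand there: GACCTGGG.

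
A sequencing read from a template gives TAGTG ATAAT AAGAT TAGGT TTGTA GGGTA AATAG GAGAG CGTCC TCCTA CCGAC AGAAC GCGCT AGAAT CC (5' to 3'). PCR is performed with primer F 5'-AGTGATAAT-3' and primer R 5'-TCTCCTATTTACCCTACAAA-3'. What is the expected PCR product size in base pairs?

The forward primer matches the template at positions 2–10.
Reverse complement of the reverse primer: TTTGTAGGGTAAATAGGAGA. This occurs on the top strand at positions 20–39.
Amplicon spans positions 2–39: 38 bp.

38 bp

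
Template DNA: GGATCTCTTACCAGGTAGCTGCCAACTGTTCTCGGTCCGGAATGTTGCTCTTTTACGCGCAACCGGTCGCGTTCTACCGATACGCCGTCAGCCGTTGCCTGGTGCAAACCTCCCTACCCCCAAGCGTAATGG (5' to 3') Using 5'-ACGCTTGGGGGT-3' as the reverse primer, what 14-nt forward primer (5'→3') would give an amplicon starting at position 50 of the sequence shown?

5'-CTTTTACGCGCAAC-3'

The reverse primer's reverse complement ACCCCCAAGCGT matches the template at positions 116–127; the product starts at position 50.
The forward primer is identical to the top strand over positions 50–63: CTTTTACGCGCAAC.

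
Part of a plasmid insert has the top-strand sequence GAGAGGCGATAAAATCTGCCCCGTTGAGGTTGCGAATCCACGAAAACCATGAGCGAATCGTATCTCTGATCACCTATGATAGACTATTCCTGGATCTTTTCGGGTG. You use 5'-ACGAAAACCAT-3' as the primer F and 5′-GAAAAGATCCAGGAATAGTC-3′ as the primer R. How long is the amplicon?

The forward primer matches the template at positions 40–50.
Taking the reverse complement of GAAAAGATCCAGGAATAGTC gives GACTATTCCTGGATCTTTTC, found at positions 82–101 on the template; the primer anneals here to the top strand with its 3' end pointing upstream.
Amplicon spans positions 40–101: 62 bp.

62 bp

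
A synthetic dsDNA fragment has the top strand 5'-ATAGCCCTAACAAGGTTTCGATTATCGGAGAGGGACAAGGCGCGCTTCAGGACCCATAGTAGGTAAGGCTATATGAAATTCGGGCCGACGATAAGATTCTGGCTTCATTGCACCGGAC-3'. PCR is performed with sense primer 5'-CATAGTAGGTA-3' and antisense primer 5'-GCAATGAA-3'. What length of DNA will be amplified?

Forward primer CATAGTAGGTA is found on the top strand at positions 55–65.
The reverse primer's reverse complement is TTCATTGC, which matches the template at positions 104–111.
Amplicon spans positions 55–111: 57 bp.

57 bp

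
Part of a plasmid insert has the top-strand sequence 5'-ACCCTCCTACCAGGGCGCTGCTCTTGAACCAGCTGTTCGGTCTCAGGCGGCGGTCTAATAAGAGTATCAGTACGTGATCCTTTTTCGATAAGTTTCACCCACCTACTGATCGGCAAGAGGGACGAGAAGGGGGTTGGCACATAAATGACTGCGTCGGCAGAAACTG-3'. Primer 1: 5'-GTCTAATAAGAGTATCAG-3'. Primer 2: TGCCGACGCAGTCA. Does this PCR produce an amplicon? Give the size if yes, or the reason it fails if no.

Primer 1 (GTCTAATAAGAGTATCAG) matches the top strand at positions 53–70; it acts as a forward primer.
Primer 2's reverse complement is TGACTGCGTCGGCA, matching the top strand at positions 146–159; it acts as a reverse primer.
The 3' ends face each other across positions 53–159, giving a 107 bp product.

Yes — a 107 bp product.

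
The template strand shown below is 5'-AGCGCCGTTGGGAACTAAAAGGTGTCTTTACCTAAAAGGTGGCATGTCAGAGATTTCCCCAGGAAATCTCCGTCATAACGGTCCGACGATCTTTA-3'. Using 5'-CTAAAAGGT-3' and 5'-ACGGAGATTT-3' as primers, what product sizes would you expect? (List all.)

59 bp, 42 bp

The forward primer CTAAAAGGT matches the top strand at positions 15–23, 32–40.
The reverse primer's reverse complement is AAATCTCCGT, matching at positions 64–73.
Each forward site pairs with the reverse site to give a product ending at position 73: sizes 59, 42 bp.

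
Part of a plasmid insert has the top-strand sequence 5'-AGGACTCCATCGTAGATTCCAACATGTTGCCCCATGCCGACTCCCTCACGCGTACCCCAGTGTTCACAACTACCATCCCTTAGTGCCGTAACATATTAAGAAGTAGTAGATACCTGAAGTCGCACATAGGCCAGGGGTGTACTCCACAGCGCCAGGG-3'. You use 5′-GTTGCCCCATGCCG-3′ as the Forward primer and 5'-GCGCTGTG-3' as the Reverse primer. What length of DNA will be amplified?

Forward primer GTTGCCCCATGCCG is found on the top strand at positions 26–39.
Reverse complement of the reverse primer: CACAGCGC. This occurs on the top strand at positions 145–152.
The product runs from position 26 to position 152, so its length is 152 − 26 + 1 = 127 bp.

127 bp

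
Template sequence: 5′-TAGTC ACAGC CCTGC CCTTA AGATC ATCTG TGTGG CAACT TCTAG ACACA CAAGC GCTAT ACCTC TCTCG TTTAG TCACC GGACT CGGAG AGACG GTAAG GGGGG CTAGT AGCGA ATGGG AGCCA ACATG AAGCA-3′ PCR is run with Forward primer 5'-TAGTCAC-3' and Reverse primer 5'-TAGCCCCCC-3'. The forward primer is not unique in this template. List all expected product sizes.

The forward primer TAGTCAC matches the top strand at positions 1–7, 73–79.
The reverse primer's reverse complement is GGGGGGCTA, matching at positions 100–108.
Each forward site pairs with the reverse site to give a product ending at position 108: sizes 108, 36 bp.

108 bp, 36 bp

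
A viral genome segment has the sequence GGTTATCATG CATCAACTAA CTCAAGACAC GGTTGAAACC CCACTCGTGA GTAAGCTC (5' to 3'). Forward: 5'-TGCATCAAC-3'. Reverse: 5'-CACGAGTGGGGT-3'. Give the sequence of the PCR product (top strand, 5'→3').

Scanning the template, TGCATCAAC occurs at positions 9–17; this primer anneals to the bottom strand there with its 3' end pointing downstream.
Taking the reverse complement of CACGAGTGGGGT gives ACCCCACTCGTG, found at positions 38–49 on the template; the primer anneals here to the top strand with its 3' end pointing upstream.
The product is the template from position 9 through 49 (41 bp).

5'-TGCATCAACTAACTCAAGACACGGTTGAAACCCCACTCGTG-3'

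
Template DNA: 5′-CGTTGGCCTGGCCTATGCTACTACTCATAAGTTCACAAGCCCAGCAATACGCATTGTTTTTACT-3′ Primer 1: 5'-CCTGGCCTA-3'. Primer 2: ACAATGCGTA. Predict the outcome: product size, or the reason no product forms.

Yes — a 51 bp product.

Primer 1 (CCTGGCCTA) matches the top strand at positions 7–15; it acts as a forward primer.
Primer 2's reverse complement is TACGCATTGT, matching the top strand at positions 48–57; it acts as a reverse primer.
The 3' ends face each other across positions 7–57, giving a 51 bp product.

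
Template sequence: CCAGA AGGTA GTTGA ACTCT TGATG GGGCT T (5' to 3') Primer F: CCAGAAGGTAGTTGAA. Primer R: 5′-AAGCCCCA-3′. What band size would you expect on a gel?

The forward primer matches the template at positions 1–16.
Reverse complement of the reverse primer: TGGGGCTT. This occurs on the top strand at positions 24–31.
Product length = (reverse-primer end) − (forward-primer start) + 1 = 31 − 1 + 1 = 31 bp.

31 bp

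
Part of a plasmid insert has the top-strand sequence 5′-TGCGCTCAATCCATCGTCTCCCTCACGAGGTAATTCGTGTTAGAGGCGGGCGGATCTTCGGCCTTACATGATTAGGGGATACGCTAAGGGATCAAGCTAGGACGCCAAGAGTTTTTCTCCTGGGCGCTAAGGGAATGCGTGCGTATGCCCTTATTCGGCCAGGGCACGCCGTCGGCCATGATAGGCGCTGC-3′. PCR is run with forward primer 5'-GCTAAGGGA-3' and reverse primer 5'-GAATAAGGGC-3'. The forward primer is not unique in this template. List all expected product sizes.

The forward primer GCTAAGGGA matches the top strand at positions 83–91, 126–134.
The reverse primer's reverse complement is GCCCTTATTC, matching at positions 147–156.
Each forward site pairs with the reverse site to give a product ending at position 156: sizes 74, 31 bp.

74 bp, 31 bp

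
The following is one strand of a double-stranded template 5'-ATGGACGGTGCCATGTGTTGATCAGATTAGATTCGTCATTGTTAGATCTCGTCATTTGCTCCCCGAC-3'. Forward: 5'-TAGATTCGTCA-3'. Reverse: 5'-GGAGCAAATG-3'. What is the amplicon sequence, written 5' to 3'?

5'-TAGATTCGTCATTGTTAGATCTCGTCATTTGCTCC-3'

Forward primer TAGATTCGTCA is found on the top strand at positions 28–38.
Reverse complement of the reverse primer: CATTTGCTCC. This occurs on the top strand at positions 53–62.
The product is the template from position 28 through 62 (35 bp).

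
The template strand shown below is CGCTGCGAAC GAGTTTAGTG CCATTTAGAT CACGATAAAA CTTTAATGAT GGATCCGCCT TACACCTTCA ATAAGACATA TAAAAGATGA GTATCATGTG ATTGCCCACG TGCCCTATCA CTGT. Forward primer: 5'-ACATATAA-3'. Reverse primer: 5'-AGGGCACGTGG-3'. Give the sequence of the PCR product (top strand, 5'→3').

The forward primer matches the template at positions 76–83.
Taking the reverse complement of AGGGCACGTGG gives CCACGTGCCCT, found at positions 106–116 on the template; the primer anneals here to the top strand with its 3' end pointing upstream.
The product is the template from position 76 through 116 (41 bp).

5'-ACATATAAAAGATGAGTATCATGTGATTGCCCACGTGCCCT-3'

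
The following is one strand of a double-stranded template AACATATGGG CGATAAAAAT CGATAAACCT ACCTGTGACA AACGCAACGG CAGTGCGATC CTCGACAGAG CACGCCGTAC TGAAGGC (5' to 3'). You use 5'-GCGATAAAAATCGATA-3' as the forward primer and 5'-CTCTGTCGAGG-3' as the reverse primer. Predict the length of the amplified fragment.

The forward primer matches the template at positions 10–25.
Taking the reverse complement of CTCTGTCGAGG gives CCTCGACAGAG, found at positions 60–70 on the template; the primer anneals here to the top strand with its 3' end pointing upstream.
Amplicon spans positions 10–70: 61 bp.

61 bp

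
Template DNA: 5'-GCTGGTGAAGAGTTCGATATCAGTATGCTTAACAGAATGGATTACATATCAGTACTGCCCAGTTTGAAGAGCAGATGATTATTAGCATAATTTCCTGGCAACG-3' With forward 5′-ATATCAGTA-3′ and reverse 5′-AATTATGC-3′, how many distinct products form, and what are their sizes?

Two products: 76 bp, 47 bp

The forward primer ATATCAGTA matches the top strand at positions 17–25, 46–54.
The reverse primer's reverse complement is GCATAATT, matching at positions 85–92.
Each forward site pairs with the reverse site to give a product ending at position 92: sizes 76, 47 bp.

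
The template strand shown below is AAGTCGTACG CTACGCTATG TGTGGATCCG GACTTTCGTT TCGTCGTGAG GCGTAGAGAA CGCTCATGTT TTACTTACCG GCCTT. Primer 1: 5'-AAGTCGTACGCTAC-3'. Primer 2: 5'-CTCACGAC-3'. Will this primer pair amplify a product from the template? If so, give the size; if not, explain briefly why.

Primer 1 (AAGTCGTACGCTAC) matches the top strand at positions 1–14; it acts as a forward primer.
Primer 2's reverse complement is GTCGTGAG, matching the top strand at positions 43–50; it acts as a reverse primer.
The 3' ends face each other across positions 1–50, giving a 50 bp product.

Yes — a 50 bp product.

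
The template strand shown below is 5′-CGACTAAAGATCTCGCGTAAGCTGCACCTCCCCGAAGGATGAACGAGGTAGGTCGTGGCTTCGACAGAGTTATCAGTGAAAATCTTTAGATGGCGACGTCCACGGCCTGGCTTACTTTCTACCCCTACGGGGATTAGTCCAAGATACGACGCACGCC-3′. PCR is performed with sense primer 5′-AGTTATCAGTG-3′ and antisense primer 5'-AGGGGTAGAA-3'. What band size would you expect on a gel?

59 bp

The forward primer matches the template at positions 68–78.
Reverse complement of the reverse primer: TTCTACCCCT. This occurs on the top strand at positions 117–126.
The product runs from position 68 to position 126, so its length is 126 − 68 + 1 = 59 bp.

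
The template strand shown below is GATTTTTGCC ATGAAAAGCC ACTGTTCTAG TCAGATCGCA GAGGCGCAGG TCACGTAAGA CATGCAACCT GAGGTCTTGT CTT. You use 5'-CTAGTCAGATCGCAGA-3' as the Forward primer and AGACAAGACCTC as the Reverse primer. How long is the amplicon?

56 bp

Forward primer CTAGTCAGATCGCAGA is found on the top strand at positions 27–42.
Reverse complement of the reverse primer: GAGGTCTTGTCT. This occurs on the top strand at positions 71–82.
The product runs from position 27 to position 82, so its length is 82 − 27 + 1 = 56 bp.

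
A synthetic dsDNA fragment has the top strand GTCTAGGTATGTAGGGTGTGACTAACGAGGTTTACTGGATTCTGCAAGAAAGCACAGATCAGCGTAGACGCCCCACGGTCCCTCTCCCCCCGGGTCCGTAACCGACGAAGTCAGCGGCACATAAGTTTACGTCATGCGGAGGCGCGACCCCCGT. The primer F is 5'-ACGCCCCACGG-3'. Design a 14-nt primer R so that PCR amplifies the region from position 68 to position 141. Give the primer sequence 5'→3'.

5'-CTCCGCATGACGTA-3'

The product's 3' end on the top strand is position 141.
The reverse primer anneals to the top strand over positions 128–141, i.e. to TACGTCATGCGGAG.
Its sequence written 5'→3' is the reverse complement: CTCCGCATGACGTA.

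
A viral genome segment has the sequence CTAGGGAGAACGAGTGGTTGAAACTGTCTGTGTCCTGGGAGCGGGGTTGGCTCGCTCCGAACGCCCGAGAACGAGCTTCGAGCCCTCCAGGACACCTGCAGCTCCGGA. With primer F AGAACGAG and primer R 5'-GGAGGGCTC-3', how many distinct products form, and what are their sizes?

The forward primer AGAACGAG matches the top strand at positions 7–14, 68–75.
The reverse primer's reverse complement is GAGCCCTCC, matching at positions 80–88.
Each forward site pairs with the reverse site to give a product ending at position 88: sizes 82, 21 bp.

Two products: 82 bp, 21 bp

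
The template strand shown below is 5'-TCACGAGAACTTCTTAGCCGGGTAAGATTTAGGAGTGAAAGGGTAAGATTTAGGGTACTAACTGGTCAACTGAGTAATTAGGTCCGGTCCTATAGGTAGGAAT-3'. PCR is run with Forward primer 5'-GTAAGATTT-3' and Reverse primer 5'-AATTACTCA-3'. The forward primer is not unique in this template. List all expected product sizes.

The forward primer GTAAGATTT matches the top strand at positions 22–30, 43–51.
The reverse primer's reverse complement is TGAGTAATT, matching at positions 71–79.
Each forward site pairs with the reverse site to give a product ending at position 79: sizes 58, 37 bp.

58 bp, 37 bp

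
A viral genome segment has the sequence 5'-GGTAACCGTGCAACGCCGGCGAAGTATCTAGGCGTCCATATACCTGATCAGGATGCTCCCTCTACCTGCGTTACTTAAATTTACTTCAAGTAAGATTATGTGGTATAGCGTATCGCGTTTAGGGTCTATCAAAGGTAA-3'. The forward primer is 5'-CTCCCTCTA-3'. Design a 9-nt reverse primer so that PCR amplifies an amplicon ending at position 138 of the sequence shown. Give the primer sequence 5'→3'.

The forward primer binds at positions 56–64; the product's 3' end on the top strand is position 138.
The reverse primer anneals to the top strand over positions 130–138, i.e. to CAAAGGTAA.
Its sequence written 5'→3' is the reverse complement: TTACCTTTG.

5'-TTACCTTTG-3'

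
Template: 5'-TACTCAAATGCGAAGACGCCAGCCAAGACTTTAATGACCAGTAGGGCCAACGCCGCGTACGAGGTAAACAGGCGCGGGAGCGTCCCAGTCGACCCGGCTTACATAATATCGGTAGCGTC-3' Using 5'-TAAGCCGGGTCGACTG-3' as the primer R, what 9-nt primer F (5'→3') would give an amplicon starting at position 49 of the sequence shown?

5'-AACGCCGCG-3'

The reverse primer's reverse complement CAGTCGACCCGGCTTA matches the template at positions 86–101; the product starts at position 49.
The forward primer is identical to the top strand over positions 49–57: AACGCCGCG.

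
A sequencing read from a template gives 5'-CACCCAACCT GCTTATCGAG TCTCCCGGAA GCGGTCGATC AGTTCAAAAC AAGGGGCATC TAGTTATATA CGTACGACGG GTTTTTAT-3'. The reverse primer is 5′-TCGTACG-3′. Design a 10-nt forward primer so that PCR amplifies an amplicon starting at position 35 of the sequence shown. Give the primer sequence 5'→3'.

5'-TCGATCAGTT-3'

The reverse primer's reverse complement CGTACGA matches the template at positions 71–77; the product starts at position 35.
The forward primer is identical to the top strand over positions 35–44: TCGATCAGTT.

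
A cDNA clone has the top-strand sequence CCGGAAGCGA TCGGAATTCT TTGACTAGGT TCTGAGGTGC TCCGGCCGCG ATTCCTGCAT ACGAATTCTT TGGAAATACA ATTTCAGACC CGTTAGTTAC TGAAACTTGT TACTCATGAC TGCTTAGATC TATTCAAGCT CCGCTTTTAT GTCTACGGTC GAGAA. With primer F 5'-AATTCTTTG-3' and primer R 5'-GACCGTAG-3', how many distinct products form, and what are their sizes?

Two products: 146 bp, 97 bp

The forward primer AATTCTTTG matches the top strand at positions 15–23, 64–72.
The reverse primer's reverse complement is CTACGGTC, matching at positions 153–160.
Each forward site pairs with the reverse site to give a product ending at position 160: sizes 146, 97 bp.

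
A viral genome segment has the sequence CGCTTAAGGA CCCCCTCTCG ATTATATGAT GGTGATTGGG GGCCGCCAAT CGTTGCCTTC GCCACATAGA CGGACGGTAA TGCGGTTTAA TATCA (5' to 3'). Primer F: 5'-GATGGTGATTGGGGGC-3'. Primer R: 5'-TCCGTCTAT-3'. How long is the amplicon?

The forward primer matches the template at positions 28–43.
The reverse primer's reverse complement is ATAGACGGA, which matches the template at positions 66–74.
The product runs from position 28 to position 74, so its length is 74 − 28 + 1 = 47 bp.

47 bp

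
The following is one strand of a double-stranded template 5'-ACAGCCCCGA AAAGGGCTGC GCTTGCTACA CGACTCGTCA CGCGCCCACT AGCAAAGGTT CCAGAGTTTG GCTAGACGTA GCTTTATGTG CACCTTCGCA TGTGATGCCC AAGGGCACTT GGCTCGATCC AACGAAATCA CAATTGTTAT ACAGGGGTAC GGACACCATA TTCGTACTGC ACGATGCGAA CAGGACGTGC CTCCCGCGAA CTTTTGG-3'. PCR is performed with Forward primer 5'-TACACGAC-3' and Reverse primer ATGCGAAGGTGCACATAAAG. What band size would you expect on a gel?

Scanning the template, TACACGAC occurs at positions 27–34; this primer anneals to the bottom strand there with its 3' end pointing downstream.
Reverse complement of the reverse primer: CTTTATGTGCACCTTCGCAT. This occurs on the top strand at positions 82–101.
Amplicon spans positions 27–101: 75 bp.

75 bp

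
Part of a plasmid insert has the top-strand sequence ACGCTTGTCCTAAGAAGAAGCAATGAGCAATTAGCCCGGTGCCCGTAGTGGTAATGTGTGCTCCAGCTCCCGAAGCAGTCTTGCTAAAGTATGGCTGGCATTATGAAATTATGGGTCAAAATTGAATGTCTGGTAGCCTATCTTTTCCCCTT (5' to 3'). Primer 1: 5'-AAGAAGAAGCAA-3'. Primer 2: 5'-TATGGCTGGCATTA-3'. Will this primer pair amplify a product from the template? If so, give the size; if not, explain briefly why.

No product — both primers anneal to the same strand and extend in the same direction.

Primer 1 (AAGAAGAAGCAA) matches the top strand at positions 12–23 (3' end points downstream).
Primer 2 (TATGGCTGGCATTA) also matches the top strand directly, at positions 90–103 — its reverse complement TAATGCCAGCCATA is not present.
Both primers anneal to the bottom strand with 3' ends pointing the same way, so neither can prime synthesis back toward the other.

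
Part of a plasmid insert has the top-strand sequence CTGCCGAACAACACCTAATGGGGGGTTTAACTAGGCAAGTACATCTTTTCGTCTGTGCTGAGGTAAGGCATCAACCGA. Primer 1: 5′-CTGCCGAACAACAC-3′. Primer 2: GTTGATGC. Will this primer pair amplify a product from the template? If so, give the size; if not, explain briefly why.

Yes — a 75 bp product.

Primer 1 (CTGCCGAACAACAC) matches the top strand at positions 1–14; it acts as a forward primer.
Primer 2's reverse complement is GCATCAAC, matching the top strand at positions 68–75; it acts as a reverse primer.
The 3' ends face each other across positions 1–75, giving a 75 bp product.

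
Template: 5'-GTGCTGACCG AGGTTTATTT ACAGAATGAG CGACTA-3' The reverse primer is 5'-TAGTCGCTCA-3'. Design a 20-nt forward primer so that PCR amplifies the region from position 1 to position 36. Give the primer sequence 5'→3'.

5'-GTGCTGACCGAGGTTTATTT-3'

The reverse primer's reverse complement TGAGCGACTA matches the template at positions 27–36; the product starts at position 1.
The forward primer is identical to the top strand over positions 1–20: GTGCTGACCGAGGTTTATTT.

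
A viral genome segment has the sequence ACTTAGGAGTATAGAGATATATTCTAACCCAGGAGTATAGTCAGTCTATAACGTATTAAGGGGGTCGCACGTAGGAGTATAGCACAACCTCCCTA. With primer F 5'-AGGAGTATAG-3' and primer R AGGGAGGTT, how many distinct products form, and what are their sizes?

Three products: 90 bp, 64 bp, 22 bp

The forward primer AGGAGTATAG matches the top strand at positions 5–14, 31–40, 73–82.
The reverse primer's reverse complement is AACCTCCCT, matching at positions 86–94.
Each forward site pairs with the reverse site to give a product ending at position 94: sizes 90, 64, 22 bp.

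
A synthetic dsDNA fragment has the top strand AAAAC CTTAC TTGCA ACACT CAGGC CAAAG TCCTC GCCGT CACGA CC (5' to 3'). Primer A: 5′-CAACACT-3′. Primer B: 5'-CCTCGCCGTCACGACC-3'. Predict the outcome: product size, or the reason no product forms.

Primer A (CAACACT) matches the top strand at positions 14–20 (3' end points downstream).
Primer B (CCTCGCCGTCACGACC) also matches the top strand directly, at positions 32–47 — its reverse complement GGTCGTGACGGCGAGG is not present.
Both primers anneal to the bottom strand with 3' ends pointing the same way, so neither can prime synthesis back toward the other.

No product — both primers anneal to the same strand and extend in the same direction.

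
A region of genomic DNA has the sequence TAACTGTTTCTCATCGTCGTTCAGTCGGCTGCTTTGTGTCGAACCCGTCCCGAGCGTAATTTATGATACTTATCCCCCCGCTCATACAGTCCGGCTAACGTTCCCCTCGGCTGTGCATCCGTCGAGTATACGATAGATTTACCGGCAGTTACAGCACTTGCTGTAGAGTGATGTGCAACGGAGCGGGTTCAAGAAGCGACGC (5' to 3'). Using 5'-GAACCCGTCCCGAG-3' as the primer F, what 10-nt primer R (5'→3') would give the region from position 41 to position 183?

The product's 3' end on the top strand is position 183.
The reverse primer anneals to the top strand over positions 174–183, i.e. to TGCAACGGAG.
Its sequence written 5'→3' is the reverse complement: CTCCGTTGCA.

5'-CTCCGTTGCA-3'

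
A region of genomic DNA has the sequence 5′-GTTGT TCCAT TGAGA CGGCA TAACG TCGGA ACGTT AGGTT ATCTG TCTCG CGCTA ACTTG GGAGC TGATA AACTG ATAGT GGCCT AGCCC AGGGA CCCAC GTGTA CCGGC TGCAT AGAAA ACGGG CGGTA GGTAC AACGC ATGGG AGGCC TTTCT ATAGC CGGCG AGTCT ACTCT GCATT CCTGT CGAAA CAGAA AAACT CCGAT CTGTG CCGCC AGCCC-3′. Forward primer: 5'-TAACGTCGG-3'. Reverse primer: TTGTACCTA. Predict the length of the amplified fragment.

Forward primer TAACGTCGG is found on the top strand at positions 21–29.
Taking the reverse complement of TTGTACCTA gives TAGGTACAA, found at positions 129–137 on the template; the primer anneals here to the top strand with its 3' end pointing upstream.
Amplicon spans positions 21–137: 117 bp.

117 bp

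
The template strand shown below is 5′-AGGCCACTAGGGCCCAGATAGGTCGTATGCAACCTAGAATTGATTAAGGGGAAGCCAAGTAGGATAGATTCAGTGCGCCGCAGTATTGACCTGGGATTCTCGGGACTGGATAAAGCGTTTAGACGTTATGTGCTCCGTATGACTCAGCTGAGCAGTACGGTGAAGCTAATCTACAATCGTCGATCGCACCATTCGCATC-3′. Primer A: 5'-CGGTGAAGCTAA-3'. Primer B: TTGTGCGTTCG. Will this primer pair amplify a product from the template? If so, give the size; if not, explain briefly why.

No product — primer B has no binding site in the template.

Primer B (TTGTGCGTTCG) does not match the top strand, and its reverse complement CGAACGCACAA does not match either.
With no annealing site for primer B, no amplification occurs.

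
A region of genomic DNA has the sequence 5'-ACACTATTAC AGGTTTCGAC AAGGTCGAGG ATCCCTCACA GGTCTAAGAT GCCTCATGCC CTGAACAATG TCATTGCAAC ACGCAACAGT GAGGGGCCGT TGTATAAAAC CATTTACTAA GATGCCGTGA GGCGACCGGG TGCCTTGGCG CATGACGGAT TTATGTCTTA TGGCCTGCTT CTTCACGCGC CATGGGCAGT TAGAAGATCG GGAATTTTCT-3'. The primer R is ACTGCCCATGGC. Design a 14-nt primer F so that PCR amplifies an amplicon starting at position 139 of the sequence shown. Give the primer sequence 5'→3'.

5'-GGTGCCTTGGCGCA-3'

The reverse primer's reverse complement GCCATGGGCAGT matches the template at positions 189–200; the product starts at position 139.
The forward primer is identical to the top strand over positions 139–152: GGTGCCTTGGCGCA.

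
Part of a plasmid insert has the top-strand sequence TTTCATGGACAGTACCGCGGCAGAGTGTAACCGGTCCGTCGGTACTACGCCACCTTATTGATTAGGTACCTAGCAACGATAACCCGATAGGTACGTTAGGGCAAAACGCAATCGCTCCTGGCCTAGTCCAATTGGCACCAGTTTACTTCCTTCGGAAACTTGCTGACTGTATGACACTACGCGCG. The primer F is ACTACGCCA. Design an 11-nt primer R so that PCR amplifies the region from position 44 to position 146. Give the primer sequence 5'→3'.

The product's 3' end on the top strand is position 146.
The reverse primer anneals to the top strand over positions 136–146, i.e. to CACCAGTTTAC.
Its sequence written 5'→3' is the reverse complement: GTAAACTGGTG.

5'-GTAAACTGGTG-3'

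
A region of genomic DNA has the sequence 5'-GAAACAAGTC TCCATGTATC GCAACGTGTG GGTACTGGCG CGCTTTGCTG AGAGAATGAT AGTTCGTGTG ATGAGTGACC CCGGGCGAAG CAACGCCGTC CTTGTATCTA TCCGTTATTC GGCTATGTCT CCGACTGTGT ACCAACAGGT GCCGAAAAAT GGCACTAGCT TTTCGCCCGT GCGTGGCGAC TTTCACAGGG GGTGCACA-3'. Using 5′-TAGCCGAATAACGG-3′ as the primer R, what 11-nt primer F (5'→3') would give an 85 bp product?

5'-CGCTTTGCTGA-3'

The reverse primer's reverse complement CCGTTATTCGGCTA matches the template at positions 112–125, so the product ends at position 125.
An 85 bp product then starts at position 125 − 85 + 1 = 41.
The forward primer is identical to the top strand there: CGCTTTGCTGA.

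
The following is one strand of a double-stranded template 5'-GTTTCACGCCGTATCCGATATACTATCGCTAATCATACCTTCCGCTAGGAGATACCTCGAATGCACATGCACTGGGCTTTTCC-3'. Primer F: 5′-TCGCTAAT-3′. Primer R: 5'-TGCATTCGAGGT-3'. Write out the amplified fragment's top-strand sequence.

Forward primer TCGCTAAT is found on the top strand at positions 26–33.
The reverse primer's reverse complement is ACCTCGAATGCA, which matches the template at positions 54–65.
The product is the template from position 26 through 65 (40 bp).

5'-TCGCTAATCATACCTTCCGCTAGGAGATACCTCGAATGCA-3'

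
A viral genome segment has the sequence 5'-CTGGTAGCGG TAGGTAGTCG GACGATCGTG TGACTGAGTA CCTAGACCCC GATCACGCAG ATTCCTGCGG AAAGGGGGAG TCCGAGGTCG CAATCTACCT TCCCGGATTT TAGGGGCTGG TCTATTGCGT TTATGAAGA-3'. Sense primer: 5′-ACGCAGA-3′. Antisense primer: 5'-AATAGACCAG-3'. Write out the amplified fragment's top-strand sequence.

5'-ACGCAGATTCCTGCGGAAAGGGGGAGTCCGAGGTCGCAATCTACCTTCCCGGATTTTAGGGGCTGGTCTATT-3'

The forward primer matches the template at positions 55–61.
Reverse complement of the reverse primer: CTGGTCTATT. This occurs on the top strand at positions 117–126.
The product is the template from position 55 through 126 (72 bp).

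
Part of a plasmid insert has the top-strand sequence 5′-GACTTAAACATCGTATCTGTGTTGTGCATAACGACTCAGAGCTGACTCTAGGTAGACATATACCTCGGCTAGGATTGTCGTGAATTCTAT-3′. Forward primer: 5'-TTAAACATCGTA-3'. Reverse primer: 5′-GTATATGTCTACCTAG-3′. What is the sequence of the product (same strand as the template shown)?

5'-TTAAACATCGTATCTGTGTTGTGCATAACGACTCAGAGCTGACTCTAGGTAGACATATAC-3'

The forward primer matches the template at positions 4–15.
Taking the reverse complement of GTATATGTCTACCTAG gives CTAGGTAGACATATAC, found at positions 48–63 on the template; the primer anneals here to the top strand with its 3' end pointing upstream.
The product is the template from position 4 through 63 (60 bp).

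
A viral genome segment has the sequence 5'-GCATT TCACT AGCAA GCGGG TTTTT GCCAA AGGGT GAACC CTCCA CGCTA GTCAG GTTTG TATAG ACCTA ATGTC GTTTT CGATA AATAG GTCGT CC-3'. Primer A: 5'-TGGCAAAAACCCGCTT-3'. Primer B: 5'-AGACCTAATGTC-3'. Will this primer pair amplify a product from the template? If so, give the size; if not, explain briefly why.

No product — the primers' 3' ends point away from each other.

Primer A (TGGCAAAAACCCGCTT) has reverse complement AAGCGGGTTTTTGCCA, which matches the top strand at positions 14–29; primer A anneals to the top strand there with its 3' end pointing upstream toward position 14.
Primer B (AGACCTAATGTC) matches the top strand directly at positions 64–75; it anneals to the bottom strand with its 3' end pointing downstream toward position 75.
The 3' ends diverge (primer A extends toward position 1, primer B toward position 97), so the primers never converge on a shared product.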